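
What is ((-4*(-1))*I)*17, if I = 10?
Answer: 680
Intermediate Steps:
((-4*(-1))*I)*17 = (-4*(-1)*10)*17 = (4*10)*17 = 40*17 = 680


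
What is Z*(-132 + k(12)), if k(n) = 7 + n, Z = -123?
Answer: 13899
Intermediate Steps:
Z*(-132 + k(12)) = -123*(-132 + (7 + 12)) = -123*(-132 + 19) = -123*(-113) = 13899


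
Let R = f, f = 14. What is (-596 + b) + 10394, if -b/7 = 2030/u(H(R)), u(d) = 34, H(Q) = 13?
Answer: 159461/17 ≈ 9380.1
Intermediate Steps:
R = 14
b = -7105/17 (b = -14210/34 = -7*1015/17 = -7105/17 ≈ -417.94)
(-596 + b) + 10394 = (-596 - 7105/17) + 10394 = -17237/17 + 10394 = 159461/17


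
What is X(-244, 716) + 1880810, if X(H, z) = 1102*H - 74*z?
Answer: 1558938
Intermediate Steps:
X(H, z) = -74*z + 1102*H
X(-244, 716) + 1880810 = (-74*716 + 1102*(-244)) + 1880810 = (-52984 - 268888) + 1880810 = -321872 + 1880810 = 1558938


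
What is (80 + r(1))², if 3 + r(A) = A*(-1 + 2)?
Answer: 6084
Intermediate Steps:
r(A) = -3 + A (r(A) = -3 + A*(-1 + 2) = -3 + A*1 = -3 + A)
(80 + r(1))² = (80 + (-3 + 1))² = (80 - 2)² = 78² = 6084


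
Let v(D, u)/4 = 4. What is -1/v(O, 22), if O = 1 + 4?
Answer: -1/16 ≈ -0.062500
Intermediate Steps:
O = 5
v(D, u) = 16 (v(D, u) = 4*4 = 16)
-1/v(O, 22) = -1/16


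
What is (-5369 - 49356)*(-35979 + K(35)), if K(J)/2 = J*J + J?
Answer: 1831043775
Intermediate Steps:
K(J) = 2*J + 2*J² (K(J) = 2*(J*J + J) = 2*(J² + J) = 2*(J + J²) = 2*J + 2*J²)
(-5369 - 49356)*(-35979 + K(35)) = (-5369 - 49356)*(-35979 + 2*35*(1 + 35)) = -54725*(-35979 + 2*35*36) = -54725*(-35979 + 2520) = -54725*(-33459) = 1831043775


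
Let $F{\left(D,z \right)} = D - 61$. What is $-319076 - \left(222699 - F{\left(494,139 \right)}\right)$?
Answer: $-541342$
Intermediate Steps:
$F{\left(D,z \right)} = -61 + D$ ($F{\left(D,z \right)} = D - 61 = -61 + D$)
$-319076 - \left(222699 - F{\left(494,139 \right)}\right) = -319076 - \left(222699 - \left(-61 + 494\right)\right) = -319076 - \left(222699 - 433\right) = -319076 - 222266 = -541342$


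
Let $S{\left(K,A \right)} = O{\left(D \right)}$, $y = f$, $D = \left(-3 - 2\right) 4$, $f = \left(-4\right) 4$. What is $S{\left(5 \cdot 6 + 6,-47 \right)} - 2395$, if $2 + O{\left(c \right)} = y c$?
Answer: $-2077$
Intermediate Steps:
$f = -16$
$D = -20$ ($D = \left(-5\right) 4 = -20$)
$y = -16$
$O{\left(c \right)} = -2 - 16 c$
$S{\left(K,A \right)} = 318$ ($S{\left(K,A \right)} = -2 - -320 = -2 + 320 = 318$)
$S{\left(5 \cdot 6 + 6,-47 \right)} - 2395 = 318 - 2395 = -2077$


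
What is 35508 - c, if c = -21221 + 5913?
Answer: 50816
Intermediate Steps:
c = -15308
35508 - c = 35508 - 1*(-15308) = 35508 + 15308 = 50816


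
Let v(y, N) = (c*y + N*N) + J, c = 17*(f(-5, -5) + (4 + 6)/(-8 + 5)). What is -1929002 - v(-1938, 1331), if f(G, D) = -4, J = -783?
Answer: -3941384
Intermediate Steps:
c = -374/3 (c = 17*(-4 + (4 + 6)/(-8 + 5)) = 17*(-4 + 10/(-3)) = 17*(-4 + 10*(-⅓)) = 17*(-4 - 10/3) = 17*(-22/3) = -374/3 ≈ -124.67)
v(y, N) = -783 + N² - 374*y/3 (v(y, N) = (-374*y/3 + N*N) - 783 = (-374*y/3 + N²) - 783 = (N² - 374*y/3) - 783 = -783 + N² - 374*y/3)
-1929002 - v(-1938, 1331) = -1929002 - (-783 + 1331² - 374/3*(-1938)) = -1929002 - (-783 + 1771561 + 241604) = -1929002 - 1*2012382 = -1929002 - 2012382 = -3941384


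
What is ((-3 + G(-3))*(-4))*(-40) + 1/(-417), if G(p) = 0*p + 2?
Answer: -66721/417 ≈ -160.00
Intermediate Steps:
G(p) = 2 (G(p) = 0 + 2 = 2)
((-3 + G(-3))*(-4))*(-40) + 1/(-417) = ((-3 + 2)*(-4))*(-40) + 1/(-417) = -1*(-4)*(-40) - 1/417 = 4*(-40) - 1/417 = -160 - 1/417 = -66721/417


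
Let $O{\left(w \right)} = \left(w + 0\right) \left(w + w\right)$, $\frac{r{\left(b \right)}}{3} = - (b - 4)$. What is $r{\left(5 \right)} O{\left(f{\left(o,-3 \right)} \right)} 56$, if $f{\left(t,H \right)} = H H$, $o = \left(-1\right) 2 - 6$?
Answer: $-27216$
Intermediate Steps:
$r{\left(b \right)} = 12 - 3 b$ ($r{\left(b \right)} = 3 \left(- (b - 4)\right) = 3 \left(- (-4 + b)\right) = 3 \left(4 - b\right) = 12 - 3 b$)
$o = -8$ ($o = -2 - 6 = -8$)
$f{\left(t,H \right)} = H^{2}$
$O{\left(w \right)} = 2 w^{2}$ ($O{\left(w \right)} = w 2 w = 2 w^{2}$)
$r{\left(5 \right)} O{\left(f{\left(o,-3 \right)} \right)} 56 = \left(12 - 15\right) 2 \left(\left(-3\right)^{2}\right)^{2} \cdot 56 = \left(12 - 15\right) 2 \cdot 9^{2} \cdot 56 = - 3 \cdot 2 \cdot 81 \cdot 56 = \left(-3\right) 162 \cdot 56 = \left(-486\right) 56 = -27216$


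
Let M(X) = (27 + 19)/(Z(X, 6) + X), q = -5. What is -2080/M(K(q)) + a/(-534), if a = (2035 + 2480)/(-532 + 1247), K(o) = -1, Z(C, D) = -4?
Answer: 132353877/585442 ≈ 226.08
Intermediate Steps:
a = 903/143 (a = 4515/715 = 4515*(1/715) = 903/143 ≈ 6.3147)
M(X) = 46/(-4 + X) (M(X) = (27 + 19)/(-4 + X) = 46/(-4 + X))
-2080/M(K(q)) + a/(-534) = -2080/(46/(-4 - 1)) + (903/143)/(-534) = -2080/(46/(-5)) + (903/143)*(-1/534) = -2080/(46*(-1/5)) - 301/25454 = -2080/(-46/5) - 301/25454 = -2080*(-5/46) - 301/25454 = 5200/23 - 301/25454 = 132353877/585442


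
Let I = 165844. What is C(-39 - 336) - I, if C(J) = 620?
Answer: -165224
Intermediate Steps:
C(-39 - 336) - I = 620 - 1*165844 = 620 - 165844 = -165224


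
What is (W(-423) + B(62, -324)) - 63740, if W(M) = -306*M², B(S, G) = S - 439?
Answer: -54816391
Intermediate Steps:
B(S, G) = -439 + S
(W(-423) + B(62, -324)) - 63740 = (-306*(-423)² + (-439 + 62)) - 63740 = (-306*178929 - 377) - 63740 = (-54752274 - 377) - 63740 = -54752651 - 63740 = -54816391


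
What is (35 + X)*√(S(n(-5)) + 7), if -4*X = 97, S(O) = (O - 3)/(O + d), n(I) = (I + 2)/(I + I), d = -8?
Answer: 43*√43582/308 ≈ 29.145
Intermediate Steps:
n(I) = (2 + I)/(2*I) (n(I) = (2 + I)/((2*I)) = (2 + I)*(1/(2*I)) = (2 + I)/(2*I))
S(O) = (-3 + O)/(-8 + O) (S(O) = (O - 3)/(O - 8) = (-3 + O)/(-8 + O))
X = -97/4 (X = -¼*97 = -97/4 ≈ -24.250)
(35 + X)*√(S(n(-5)) + 7) = (35 - 97/4)*√((-3 + (½)*(2 - 5)/(-5))/(-8 + (½)*(2 - 5)/(-5)) + 7) = 43*√((-3 + (½)*(-⅕)*(-3))/(-8 + (½)*(-⅕)*(-3)) + 7)/4 = 43*√((-3 + 3/10)/(-8 + 3/10) + 7)/4 = 43*√(-27/10/(-77/10) + 7)/4 = 43*√(-10/77*(-27/10) + 7)/4 = 43*√(27/77 + 7)/4 = 43*√(566/77)/4 = 43*(√43582/77)/4 = 43*√43582/308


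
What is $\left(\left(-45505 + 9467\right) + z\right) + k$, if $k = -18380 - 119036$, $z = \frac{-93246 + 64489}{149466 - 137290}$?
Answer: $- \frac{2112004661}{12176} \approx -1.7346 \cdot 10^{5}$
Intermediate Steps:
$z = - \frac{28757}{12176} \approx -2.3618$
$k = -137416$
$\left(\left(-45505 + 9467\right) + z\right) + k = \left(\left(-45505 + 9467\right) - \frac{28757}{12176}\right) - 137416 = \left(-36038 - \frac{28757}{12176}\right) - 137416 = - \frac{438827445}{12176} - 137416 = - \frac{2112004661}{12176}$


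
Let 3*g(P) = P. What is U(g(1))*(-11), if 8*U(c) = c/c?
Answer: -11/8 ≈ -1.3750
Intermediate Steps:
g(P) = P/3
U(c) = ⅛ (U(c) = (c/c)/8 = (⅛)*1 = ⅛)
U(g(1))*(-11) = (⅛)*(-11) = -11/8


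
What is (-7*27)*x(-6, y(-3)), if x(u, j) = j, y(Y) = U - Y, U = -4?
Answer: 189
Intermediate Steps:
y(Y) = -4 - Y
(-7*27)*x(-6, y(-3)) = (-7*27)*(-4 - 1*(-3)) = -189*(-4 + 3) = -189*(-1) = 189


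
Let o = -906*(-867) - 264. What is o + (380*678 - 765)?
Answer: 1042113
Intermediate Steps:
o = 785238 (o = 785502 - 264 = 785238)
o + (380*678 - 765) = 785238 + (380*678 - 765) = 785238 + (257640 - 765) = 785238 + 256875 = 1042113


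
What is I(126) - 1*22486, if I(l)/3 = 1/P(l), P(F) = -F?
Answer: -944413/42 ≈ -22486.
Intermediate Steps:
I(l) = -3/l (I(l) = 3/((-l)) = 3*(-1/l) = -3/l)
I(126) - 1*22486 = -3/126 - 1*22486 = -3*1/126 - 22486 = -1/42 - 22486 = -944413/42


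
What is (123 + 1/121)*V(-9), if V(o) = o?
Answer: -133956/121 ≈ -1107.1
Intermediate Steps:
(123 + 1/121)*V(-9) = (123 + 1/121)*(-9) = (14884/121)*(-9) = -133956/121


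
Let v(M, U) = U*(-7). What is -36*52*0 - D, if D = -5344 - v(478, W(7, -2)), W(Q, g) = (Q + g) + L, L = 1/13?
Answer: 69010/13 ≈ 5308.5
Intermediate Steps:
L = 1/13 ≈ 0.076923
W(Q, g) = 1/13 + Q + g (W(Q, g) = (Q + g) + 1/13 = 1/13 + Q + g)
v(M, U) = -7*U
D = -69010/13 (D = -5344 - (-7)*(1/13 + 7 - 2) = -5344 - (-7)*66/13 = -5344 - 1*(-462/13) = -5344 + 462/13 = -69010/13 ≈ -5308.5)
-36*52*0 - D = -36*52*0 - 1*(-69010/13) = -1872*0 + 69010/13 = 0 + 69010/13 = 69010/13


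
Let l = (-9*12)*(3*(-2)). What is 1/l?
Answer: 1/648 ≈ 0.0015432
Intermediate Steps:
l = 648 (l = -108*(-6) = 648)
1/l = 1/648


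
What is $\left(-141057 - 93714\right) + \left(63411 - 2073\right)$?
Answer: $-173433$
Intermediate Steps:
$\left(-141057 - 93714\right) + \left(63411 - 2073\right) = -234771 + \left(63411 - 2073\right) = -234771 + 61338 = -173433$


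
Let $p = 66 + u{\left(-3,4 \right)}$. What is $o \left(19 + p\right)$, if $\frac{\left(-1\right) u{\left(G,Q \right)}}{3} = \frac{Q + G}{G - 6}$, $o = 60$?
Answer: $5120$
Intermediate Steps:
$u{\left(G,Q \right)} = - \frac{3 \left(G + Q\right)}{-6 + G}$ ($u{\left(G,Q \right)} = - 3 \frac{Q + G}{G - 6} = - 3 \frac{G + Q}{-6 + G} = - \frac{3 \left(G + Q\right)}{-6 + G}$)
$p = \frac{199}{3}$ ($p = 66 + \frac{3 \left(\left(-1\right) \left(-3\right) - 4\right)}{-6 - 3} = 66 + \frac{3 \left(3 - 4\right)}{-9} = 66 + 3 \left(- \frac{1}{9}\right) \left(-1\right) = 66 + \frac{1}{3} = \frac{199}{3} \approx 66.333$)
$o \left(19 + p\right) = 60 \left(19 + \frac{199}{3}\right) = 60 \cdot \frac{256}{3} = 5120$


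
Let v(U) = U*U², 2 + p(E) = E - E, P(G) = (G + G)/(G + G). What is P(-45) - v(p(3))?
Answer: 9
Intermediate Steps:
P(G) = 1 (P(G) = (2*G)/((2*G)) = (2*G)*(1/(2*G)) = 1)
p(E) = -2 (p(E) = -2 + (E - E) = -2 + 0 = -2)
v(U) = U³
P(-45) - v(p(3)) = 1 - 1*(-2)³ = 1 - 1*(-8) = 1 + 8 = 9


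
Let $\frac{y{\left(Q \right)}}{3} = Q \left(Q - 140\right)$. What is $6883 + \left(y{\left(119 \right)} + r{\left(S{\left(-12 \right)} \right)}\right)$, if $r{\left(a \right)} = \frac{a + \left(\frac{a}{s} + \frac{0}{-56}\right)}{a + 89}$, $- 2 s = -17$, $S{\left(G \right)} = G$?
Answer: $- \frac{803954}{1309} \approx -614.17$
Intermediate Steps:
$y{\left(Q \right)} = 3 Q \left(-140 + Q\right)$ ($y{\left(Q \right)} = 3 Q \left(Q - 140\right) = 3 Q \left(-140 + Q\right)$)
$s = \frac{17}{2}$ ($s = \left(- \frac{1}{2}\right) \left(-17\right) = \frac{17}{2} \approx 8.5$)
$r{\left(a \right)} = \frac{19 a}{17 \left(89 + a\right)}$ ($r{\left(a \right)} = \frac{a + \left(\frac{a}{\frac{17}{2}} + \frac{0}{-56}\right)}{a + 89} = \frac{a + \left(a \frac{2}{17} + 0 \left(- \frac{1}{56}\right)\right)}{89 + a} = \frac{a + \left(\frac{2 a}{17} + 0\right)}{89 + a} = \frac{a + \frac{2 a}{17}}{89 + a} = \frac{\frac{19}{17} a}{89 + a} = \frac{19 a}{17 \left(89 + a\right)}$)
$6883 + \left(y{\left(119 \right)} + r{\left(S{\left(-12 \right)} \right)}\right) = 6883 + \left(3 \cdot 119 \left(-140 + 119\right) + \frac{19}{17} \left(-12\right) \frac{1}{89 - 12}\right) = 6883 + \left(3 \cdot 119 \left(-21\right) + \frac{19}{17} \left(-12\right) \frac{1}{77}\right) = 6883 - \left(7497 + \frac{228}{17} \cdot \frac{1}{77}\right) = 6883 - \frac{9813801}{1309} = - \frac{803954}{1309}$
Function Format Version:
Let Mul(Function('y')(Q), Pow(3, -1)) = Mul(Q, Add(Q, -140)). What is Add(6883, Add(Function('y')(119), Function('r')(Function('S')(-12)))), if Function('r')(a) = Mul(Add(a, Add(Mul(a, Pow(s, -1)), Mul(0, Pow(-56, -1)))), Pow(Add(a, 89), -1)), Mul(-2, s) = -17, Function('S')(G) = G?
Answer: Rational(-803954, 1309) ≈ -614.17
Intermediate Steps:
Function('y')(Q) = Mul(3, Q, Add(-140, Q)) (Function('y')(Q) = Mul(3, Mul(Q, Add(Q, -140))) = Mul(3, Mul(Q, Add(-140, Q))) = Mul(3, Q, Add(-140, Q)))
s = Rational(17, 2) (s = Mul(Rational(-1, 2), -17) = Rational(17, 2) ≈ 8.5000)
Function('r')(a) = Mul(Rational(19, 17), a, Pow(Add(89, a), -1)) (Function('r')(a) = Mul(Add(a, Add(Mul(a, Pow(Rational(17, 2), -1)), Mul(0, Pow(-56, -1)))), Pow(Add(a, 89), -1)) = Mul(Add(a, Add(Mul(a, Rational(2, 17)), Mul(0, Rational(-1, 56)))), Pow(Add(89, a), -1)) = Mul(Add(a, Add(Mul(Rational(2, 17), a), 0)), Pow(Add(89, a), -1)) = Mul(Add(a, Mul(Rational(2, 17), a)), Pow(Add(89, a), -1)) = Mul(Mul(Rational(19, 17), a), Pow(Add(89, a), -1)) = Mul(Rational(19, 17), a, Pow(Add(89, a), -1)))
Add(6883, Add(Function('y')(119), Function('r')(Function('S')(-12)))) = Add(6883, Add(Mul(3, 119, Add(-140, 119)), Mul(Rational(19, 17), -12, Pow(Add(89, -12), -1)))) = Add(6883, Add(Mul(3, 119, -21), Mul(Rational(19, 17), -12, Pow(77, -1)))) = Add(6883, Add(-7497, Mul(Rational(19, 17), -12, Rational(1, 77)))) = Add(6883, Add(-7497, Rational(-228, 1309))) = Add(6883, Rational(-9813801, 1309)) = Rational(-803954, 1309)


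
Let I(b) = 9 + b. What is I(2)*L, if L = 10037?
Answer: 110407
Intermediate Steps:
I(2)*L = (9 + 2)*10037 = 11*10037 = 110407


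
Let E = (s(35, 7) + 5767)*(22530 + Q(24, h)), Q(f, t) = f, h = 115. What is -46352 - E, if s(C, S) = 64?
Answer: -131558726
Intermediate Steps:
E = 131512374 (E = (64 + 5767)*(22530 + 24) = 5831*22554 = 131512374)
-46352 - E = -46352 - 1*131512374 = -46352 - 131512374 = -131558726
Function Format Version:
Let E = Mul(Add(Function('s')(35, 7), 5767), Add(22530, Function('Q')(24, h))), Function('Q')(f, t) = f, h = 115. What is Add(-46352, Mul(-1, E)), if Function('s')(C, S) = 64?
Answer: -131558726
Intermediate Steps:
E = 131512374 (E = Mul(Add(64, 5767), Add(22530, 24)) = Mul(5831, 22554) = 131512374)
Add(-46352, Mul(-1, E)) = Add(-46352, Mul(-1, 131512374)) = Add(-46352, -131512374) = -131558726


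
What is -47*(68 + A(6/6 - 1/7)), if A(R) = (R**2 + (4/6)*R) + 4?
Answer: -168824/49 ≈ -3445.4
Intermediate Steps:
A(R) = 4 + R**2 + 2*R/3 (A(R) = (R**2 + (4*(1/6))*R) + 4 = (R**2 + 2*R/3) + 4 = 4 + R**2 + 2*R/3)
-47*(68 + A(6/6 - 1/7)) = -47*(68 + (4 + (6/6 - 1/7)**2 + 2*(6/6 - 1/7)/3)) = -47*(68 + (4 + (6*(1/6) - 1*1/7)**2 + 2*(6*(1/6) - 1*1/7)/3)) = -47*(68 + (4 + (1 - 1/7)**2 + 2*(1 - 1/7)/3)) = -47*(68 + (4 + (6/7)**2 + (2/3)*(6/7))) = -47*(68 + (4 + 36/49 + 4/7)) = -47*(68 + 260/49) = -47*3592/49 = -168824/49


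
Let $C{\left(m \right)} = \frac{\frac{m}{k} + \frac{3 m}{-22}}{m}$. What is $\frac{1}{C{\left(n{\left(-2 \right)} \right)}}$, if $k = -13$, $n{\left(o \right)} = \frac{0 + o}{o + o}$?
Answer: $- \frac{286}{61} \approx -4.6885$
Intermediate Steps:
$n{\left(o \right)} = \frac{1}{2}$ ($n{\left(o \right)} = \frac{o}{2 o} = o \frac{1}{2 o} = \frac{1}{2}$)
$C{\left(m \right)} = - \frac{61}{286}$ ($C{\left(m \right)} = \frac{\frac{m}{-13} + \frac{3 m}{-22}}{m} = \frac{m \left(- \frac{1}{13}\right) + 3 m \left(- \frac{1}{22}\right)}{m} = \frac{- \frac{m}{13} - \frac{3 m}{22}}{m} = \frac{\left(- \frac{61}{286}\right) m}{m} = - \frac{61}{286}$)
$\frac{1}{C{\left(n{\left(-2 \right)} \right)}} = \frac{1}{- \frac{61}{286}} = - \frac{286}{61}$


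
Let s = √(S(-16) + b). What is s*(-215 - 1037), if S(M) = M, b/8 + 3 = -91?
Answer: -20032*I*√3 ≈ -34696.0*I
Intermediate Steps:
b = -752 (b = -24 + 8*(-91) = -24 - 728 = -752)
s = 16*I*√3 (s = √(-16 - 752) = √(-768) = 16*I*√3 ≈ 27.713*I)
s*(-215 - 1037) = (16*I*√3)*(-215 - 1037) = (16*I*√3)*(-1252) = -20032*I*√3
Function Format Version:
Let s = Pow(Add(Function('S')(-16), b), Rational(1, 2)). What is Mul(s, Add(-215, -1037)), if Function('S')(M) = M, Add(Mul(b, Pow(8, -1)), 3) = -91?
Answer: Mul(-20032, I, Pow(3, Rational(1, 2))) ≈ Mul(-34696., I)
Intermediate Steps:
b = -752 (b = Add(-24, Mul(8, -91)) = Add(-24, -728) = -752)
s = Mul(16, I, Pow(3, Rational(1, 2))) (s = Pow(Add(-16, -752), Rational(1, 2)) = Pow(-768, Rational(1, 2)) = Mul(16, I, Pow(3, Rational(1, 2))) ≈ Mul(27.713, I))
Mul(s, Add(-215, -1037)) = Mul(Mul(16, I, Pow(3, Rational(1, 2))), Add(-215, -1037)) = Mul(Mul(16, I, Pow(3, Rational(1, 2))), -1252) = Mul(-20032, I, Pow(3, Rational(1, 2)))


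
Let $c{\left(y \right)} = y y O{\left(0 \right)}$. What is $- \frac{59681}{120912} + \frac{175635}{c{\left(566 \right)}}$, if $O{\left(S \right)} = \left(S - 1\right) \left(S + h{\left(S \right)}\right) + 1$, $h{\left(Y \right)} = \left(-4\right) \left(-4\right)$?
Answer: $- \frac{5133731261}{9683721168} \approx -0.53014$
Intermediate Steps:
$h{\left(Y \right)} = 16$
$O{\left(S \right)} = 1 + \left(-1 + S\right) \left(16 + S\right)$ ($O{\left(S \right)} = \left(S - 1\right) \left(S + 16\right) + 1 = \left(-1 + S\right) \left(16 + S\right) + 1 = 1 + \left(-1 + S\right) \left(16 + S\right)$)
$c{\left(y \right)} = - 15 y^{2}$ ($c{\left(y \right)} = y y \left(-15 + 0^{2} + 15 \cdot 0\right) = y^{2} \left(-15 + 0 + 0\right) = y^{2} \left(-15\right) = - 15 y^{2}$)
$- \frac{59681}{120912} + \frac{175635}{c{\left(566 \right)}} = - \frac{59681}{120912} + \frac{175635}{\left(-15\right) 566^{2}} = \left(-59681\right) \frac{1}{120912} + \frac{175635}{\left(-15\right) 320356} = - \frac{59681}{120912} + \frac{175635}{-4805340} = - \frac{59681}{120912} + 175635 \left(- \frac{1}{4805340}\right) = - \frac{59681}{120912} - \frac{11709}{320356} = - \frac{5133731261}{9683721168}$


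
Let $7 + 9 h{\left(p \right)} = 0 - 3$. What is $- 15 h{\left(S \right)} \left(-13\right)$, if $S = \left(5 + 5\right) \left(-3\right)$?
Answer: $- \frac{650}{3} \approx -216.67$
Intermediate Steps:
$S = -30$ ($S = 10 \left(-3\right) = -30$)
$h{\left(p \right)} = - \frac{10}{9}$ ($h{\left(p \right)} = - \frac{7}{9} + \frac{0 - 3}{9} = - \frac{7}{9} + \frac{1}{9} \left(-3\right) = - \frac{7}{9} - \frac{1}{3} = - \frac{10}{9}$)
$- 15 h{\left(S \right)} \left(-13\right) = \left(-15\right) \left(- \frac{10}{9}\right) \left(-13\right) = \frac{50}{3} \left(-13\right) = - \frac{650}{3}$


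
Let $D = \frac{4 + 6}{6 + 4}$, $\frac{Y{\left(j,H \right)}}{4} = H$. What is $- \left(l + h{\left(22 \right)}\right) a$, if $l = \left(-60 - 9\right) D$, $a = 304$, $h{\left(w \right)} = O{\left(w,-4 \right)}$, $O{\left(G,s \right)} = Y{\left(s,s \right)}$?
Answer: $25840$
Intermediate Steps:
$Y{\left(j,H \right)} = 4 H$
$O{\left(G,s \right)} = 4 s$
$D = 1$ ($D = \frac{10}{10} = 10 \cdot \frac{1}{10} = 1$)
$h{\left(w \right)} = -16$ ($h{\left(w \right)} = 4 \left(-4\right) = -16$)
$l = -69$ ($l = \left(-60 - 9\right) 1 = \left(-69\right) 1 = -69$)
$- \left(l + h{\left(22 \right)}\right) a = - \left(-69 - 16\right) 304 = - \left(-85\right) 304 = \left(-1\right) \left(-25840\right) = 25840$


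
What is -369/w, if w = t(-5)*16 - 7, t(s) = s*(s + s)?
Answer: -369/793 ≈ -0.46532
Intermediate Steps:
t(s) = 2*s² (t(s) = s*(2*s) = 2*s²)
w = 793 (w = (2*(-5)²)*16 - 7 = (2*25)*16 - 7 = 50*16 - 7 = 800 - 7 = 793)
-369/w = -369/793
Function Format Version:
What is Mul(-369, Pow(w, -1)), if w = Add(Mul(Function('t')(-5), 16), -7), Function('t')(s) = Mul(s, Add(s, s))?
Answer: Rational(-369, 793) ≈ -0.46532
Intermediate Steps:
Function('t')(s) = Mul(2, Pow(s, 2)) (Function('t')(s) = Mul(s, Mul(2, s)) = Mul(2, Pow(s, 2)))
w = 793 (w = Add(Mul(Mul(2, Pow(-5, 2)), 16), -7) = Add(Mul(Mul(2, 25), 16), -7) = Add(Mul(50, 16), -7) = Add(800, -7) = 793)
Mul(-369, Pow(w, -1)) = Mul(-369, Pow(793, -1)) = Mul(-369, Rational(1, 793)) = Rational(-369, 793)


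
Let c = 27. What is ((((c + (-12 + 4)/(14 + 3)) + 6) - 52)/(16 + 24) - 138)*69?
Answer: -6497799/680 ≈ -9555.6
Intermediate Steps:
((((c + (-12 + 4)/(14 + 3)) + 6) - 52)/(16 + 24) - 138)*69 = ((((27 + (-12 + 4)/(14 + 3)) + 6) - 52)/(16 + 24) - 138)*69 = ((((27 - 8/17) + 6) - 52)/40 - 138)*69 = ((((27 - 8*1/17) + 6) - 52)*(1/40) - 138)*69 = ((((27 - 8/17) + 6) - 52)*(1/40) - 138)*69 = (((451/17 + 6) - 52)*(1/40) - 138)*69 = ((553/17 - 52)*(1/40) - 138)*69 = (-331/17*1/40 - 138)*69 = (-331/680 - 138)*69 = -94171/680*69 = -6497799/680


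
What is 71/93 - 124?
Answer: -11461/93 ≈ -123.24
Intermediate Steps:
71/93 - 124 = -11461/93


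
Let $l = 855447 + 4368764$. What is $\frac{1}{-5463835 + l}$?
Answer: $- \frac{1}{239624} \approx -4.1732 \cdot 10^{-6}$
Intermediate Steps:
$l = 5224211$
$\frac{1}{-5463835 + l} = \frac{1}{-5463835 + 5224211} = \frac{1}{-239624} = - \frac{1}{239624}$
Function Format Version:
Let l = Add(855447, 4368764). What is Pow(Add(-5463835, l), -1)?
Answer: Rational(-1, 239624) ≈ -4.1732e-6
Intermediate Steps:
l = 5224211
Pow(Add(-5463835, l), -1) = Pow(Add(-5463835, 5224211), -1) = Pow(-239624, -1) = Rational(-1, 239624)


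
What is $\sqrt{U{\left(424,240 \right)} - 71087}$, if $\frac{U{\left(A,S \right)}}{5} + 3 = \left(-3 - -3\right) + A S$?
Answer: $\sqrt{437698} \approx 661.59$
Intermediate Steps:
$U{\left(A,S \right)} = -15 + 5 A S$ ($U{\left(A,S \right)} = -15 + 5 \left(\left(-3 - -3\right) + A S\right) = -15 + 5 \left(\left(-3 + 3\right) + A S\right) = -15 + 5 \left(0 + A S\right) = -15 + 5 A S$)
$\sqrt{U{\left(424,240 \right)} - 71087} = \sqrt{\left(-15 + 5 \cdot 424 \cdot 240\right) - 71087} = \sqrt{\left(-15 + 508800\right) - 71087} = \sqrt{508785 - 71087} = \sqrt{437698}$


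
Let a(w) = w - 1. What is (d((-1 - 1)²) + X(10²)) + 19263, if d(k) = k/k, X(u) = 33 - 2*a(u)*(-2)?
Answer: 19693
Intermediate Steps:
a(w) = -1 + w
X(u) = 29 + 4*u (X(u) = 33 - 2*(-1 + u)*(-2) = 33 - (-2 + 2*u)*(-2) = 33 - (4 - 4*u) = 33 + (-4 + 4*u) = 29 + 4*u)
d(k) = 1
(d((-1 - 1)²) + X(10²)) + 19263 = (1 + (29 + 4*10²)) + 19263 = (1 + (29 + 4*100)) + 19263 = (1 + (29 + 400)) + 19263 = (1 + 429) + 19263 = 430 + 19263 = 19693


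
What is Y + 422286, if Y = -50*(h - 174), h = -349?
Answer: 448436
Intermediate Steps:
Y = 26150 (Y = -50*(-349 - 174) = -50*(-523) = 26150)
Y + 422286 = 26150 + 422286 = 448436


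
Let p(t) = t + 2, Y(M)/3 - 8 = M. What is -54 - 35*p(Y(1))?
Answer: -1069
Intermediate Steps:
Y(M) = 24 + 3*M
p(t) = 2 + t
-54 - 35*p(Y(1)) = -54 - 35*(2 + (24 + 3*1)) = -54 - 35*(2 + (24 + 3)) = -54 - 35*(2 + 27) = -54 - 35*29 = -54 - 1015 = -1069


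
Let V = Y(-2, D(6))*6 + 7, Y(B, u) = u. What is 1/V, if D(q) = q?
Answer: 1/43 ≈ 0.023256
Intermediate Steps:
V = 43 (V = 6*6 + 7 = 36 + 7 = 43)
1/V = 1/43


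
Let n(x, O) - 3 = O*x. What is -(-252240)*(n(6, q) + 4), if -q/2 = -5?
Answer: 16900080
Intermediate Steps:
q = 10 (q = -2*(-5) = 10)
n(x, O) = 3 + O*x
-(-252240)*(n(6, q) + 4) = -(-252240)*((3 + 10*6) + 4) = -(-252240)*((3 + 60) + 4) = -(-252240)*(63 + 4) = -(-252240)*67 = -50448*(-335) = 16900080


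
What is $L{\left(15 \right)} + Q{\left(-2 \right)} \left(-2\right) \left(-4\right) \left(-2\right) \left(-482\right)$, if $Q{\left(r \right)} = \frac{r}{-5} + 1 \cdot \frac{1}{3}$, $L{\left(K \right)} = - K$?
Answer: $\frac{84607}{15} \approx 5640.5$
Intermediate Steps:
$Q{\left(r \right)} = \frac{1}{3} - \frac{r}{5}$ ($Q{\left(r \right)} = r \left(- \frac{1}{5}\right) + 1 \cdot \frac{1}{3} = - \frac{r}{5} + \frac{1}{3} = \frac{1}{3} - \frac{r}{5}$)
$L{\left(15 \right)} + Q{\left(-2 \right)} \left(-2\right) \left(-4\right) \left(-2\right) \left(-482\right) = \left(-1\right) 15 + \left(\frac{1}{3} - - \frac{2}{5}\right) \left(-2\right) \left(-4\right) \left(-2\right) \left(-482\right) = -15 + \left(\frac{1}{3} + \frac{2}{5}\right) 8 \left(-2\right) \left(-482\right) = -15 + \frac{11}{15} \left(-16\right) \left(-482\right) = -15 - - \frac{84832}{15} = -15 + \frac{84832}{15} = \frac{84607}{15}$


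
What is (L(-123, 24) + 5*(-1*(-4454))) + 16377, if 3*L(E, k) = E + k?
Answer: 38614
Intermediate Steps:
L(E, k) = E/3 + k/3 (L(E, k) = (E + k)/3 = E/3 + k/3)
(L(-123, 24) + 5*(-1*(-4454))) + 16377 = (((⅓)*(-123) + (⅓)*24) + 5*(-1*(-4454))) + 16377 = ((-41 + 8) + 5*4454) + 16377 = (-33 + 22270) + 16377 = 22237 + 16377 = 38614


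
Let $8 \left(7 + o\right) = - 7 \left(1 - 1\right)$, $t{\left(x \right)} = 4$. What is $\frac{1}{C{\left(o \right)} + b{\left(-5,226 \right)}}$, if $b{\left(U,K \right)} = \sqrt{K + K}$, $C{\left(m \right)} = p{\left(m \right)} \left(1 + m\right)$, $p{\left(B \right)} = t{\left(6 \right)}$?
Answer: $- \frac{6}{31} - \frac{\sqrt{113}}{62} \approx -0.365$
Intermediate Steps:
$p{\left(B \right)} = 4$
$o = -7$ ($o = -7 + \frac{\left(-7\right) \left(1 - 1\right)}{8} = -7 + \frac{\left(-7\right) 0}{8} = -7 + \frac{1}{8} \cdot 0 = -7 + 0 = -7$)
$C{\left(m \right)} = 4 + 4 m$ ($C{\left(m \right)} = 4 \left(1 + m\right) = 4 + 4 m$)
$b{\left(U,K \right)} = \sqrt{2} \sqrt{K}$ ($b{\left(U,K \right)} = \sqrt{2 K} = \sqrt{2} \sqrt{K}$)
$\frac{1}{C{\left(o \right)} + b{\left(-5,226 \right)}} = \frac{1}{\left(4 + 4 \left(-7\right)\right) + \sqrt{2} \sqrt{226}} = \frac{1}{\left(4 - 28\right) + 2 \sqrt{113}} = \frac{1}{-24 + 2 \sqrt{113}}$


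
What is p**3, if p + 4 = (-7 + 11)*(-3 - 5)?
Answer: -46656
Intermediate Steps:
p = -36 (p = -4 + (-7 + 11)*(-3 - 5) = -4 + 4*(-8) = -4 - 32 = -36)
p**3 = (-36)**3 = -46656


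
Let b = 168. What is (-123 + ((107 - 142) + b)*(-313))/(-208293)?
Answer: 41752/208293 ≈ 0.20045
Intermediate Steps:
(-123 + ((107 - 142) + b)*(-313))/(-208293) = (-123 + ((107 - 142) + 168)*(-313))/(-208293) = (-123 + (-35 + 168)*(-313))*(-1/208293) = (-123 + 133*(-313))*(-1/208293) = (-123 - 41629)*(-1/208293) = -41752*(-1/208293) = 41752/208293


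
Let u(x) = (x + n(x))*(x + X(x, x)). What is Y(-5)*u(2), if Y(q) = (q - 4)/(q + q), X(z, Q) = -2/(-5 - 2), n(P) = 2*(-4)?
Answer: -432/35 ≈ -12.343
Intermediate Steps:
n(P) = -8
X(z, Q) = 2/7 (X(z, Q) = -2/(-7) = -2*(-⅐) = 2/7)
Y(q) = (-4 + q)/(2*q) (Y(q) = (-4 + q)/((2*q)) = (-4 + q)*(1/(2*q)) = (-4 + q)/(2*q))
u(x) = (-8 + x)*(2/7 + x) (u(x) = (x - 8)*(x + 2/7) = (-8 + x)*(2/7 + x))
Y(-5)*u(2) = ((½)*(-4 - 5)/(-5))*(-16/7 + 2² - 54/7*2) = ((½)*(-⅕)*(-9))*(-16/7 + 4 - 108/7) = (9/10)*(-96/7) = -432/35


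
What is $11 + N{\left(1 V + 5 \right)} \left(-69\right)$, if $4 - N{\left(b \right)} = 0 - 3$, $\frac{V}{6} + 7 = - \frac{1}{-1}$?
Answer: $-472$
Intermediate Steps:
$V = -36$ ($V = -42 + 6 \left(- \frac{1}{-1}\right) = -42 + 6 \left(\left(-1\right) \left(-1\right)\right) = -42 + 6 \cdot 1 = -42 + 6 = -36$)
$N{\left(b \right)} = 7$ ($N{\left(b \right)} = 4 - \left(0 - 3\right) = 4 - -3 = 4 + 3 = 7$)
$11 + N{\left(1 V + 5 \right)} \left(-69\right) = 11 + 7 \left(-69\right) = 11 - 483 = -472$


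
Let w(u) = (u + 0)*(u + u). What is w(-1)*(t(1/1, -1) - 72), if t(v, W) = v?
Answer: -142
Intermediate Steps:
w(u) = 2*u² (w(u) = u*(2*u) = 2*u²)
w(-1)*(t(1/1, -1) - 72) = (2*(-1)²)*(1/1 - 72) = (2*1)*(1 - 72) = 2*(-71) = -142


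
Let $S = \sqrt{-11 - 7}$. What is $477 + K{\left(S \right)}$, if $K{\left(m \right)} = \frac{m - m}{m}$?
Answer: $477$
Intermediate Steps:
$S = 3 i \sqrt{2}$ ($S = \sqrt{-18} = 3 i \sqrt{2} \approx 4.2426 i$)
$K{\left(m \right)} = 0$ ($K{\left(m \right)} = \frac{0}{m} = 0$)
$477 + K{\left(S \right)} = 477 + 0 = 477$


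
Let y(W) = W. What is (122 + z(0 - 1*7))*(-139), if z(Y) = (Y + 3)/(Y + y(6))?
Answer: -17514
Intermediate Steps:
z(Y) = (3 + Y)/(6 + Y) (z(Y) = (Y + 3)/(Y + 6) = (3 + Y)/(6 + Y))
(122 + z(0 - 1*7))*(-139) = (122 + (3 + (0 - 1*7))/(6 + (0 - 1*7)))*(-139) = (122 + (3 + (0 - 7))/(6 + (0 - 7)))*(-139) = (122 + (3 - 7)/(6 - 7))*(-139) = (122 - 4/(-1))*(-139) = (122 - 1*(-4))*(-139) = (122 + 4)*(-139) = 126*(-139) = -17514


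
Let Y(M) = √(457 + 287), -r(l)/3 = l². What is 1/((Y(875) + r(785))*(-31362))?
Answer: 616225/35727582610525974 + √186/53591373915788961 ≈ 1.7248e-11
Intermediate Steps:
r(l) = -3*l²
Y(M) = 2*√186 (Y(M) = √744 = 2*√186)
1/((Y(875) + r(785))*(-31362)) = 1/((2*√186 - 3*785²)*(-31362)) = -1/31362/(2*√186 - 3*616225) = -1/31362/(2*√186 - 1848675) = -1/31362/(-1848675 + 2*√186) = -1/(31362*(-1848675 + 2*√186))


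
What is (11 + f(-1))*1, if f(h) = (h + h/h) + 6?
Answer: 17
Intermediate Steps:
f(h) = 7 + h (f(h) = (h + 1) + 6 = (1 + h) + 6 = 7 + h)
(11 + f(-1))*1 = (11 + (7 - 1))*1 = (11 + 6)*1 = 17*1 = 17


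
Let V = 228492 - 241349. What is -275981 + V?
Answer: -288838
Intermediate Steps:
V = -12857
-275981 + V = -275981 - 12857 = -288838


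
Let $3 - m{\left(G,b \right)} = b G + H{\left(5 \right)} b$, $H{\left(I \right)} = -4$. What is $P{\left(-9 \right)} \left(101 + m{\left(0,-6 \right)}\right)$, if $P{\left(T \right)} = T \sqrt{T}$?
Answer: $- 2160 i \approx - 2160.0 i$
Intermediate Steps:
$P{\left(T \right)} = T^{\frac{3}{2}}$
$m{\left(G,b \right)} = 3 + 4 b - G b$ ($m{\left(G,b \right)} = 3 - \left(b G - 4 b\right) = 3 - \left(G b - 4 b\right) = 3 - \left(- 4 b + G b\right) = 3 + 4 b - G b$)
$P{\left(-9 \right)} \left(101 + m{\left(0,-6 \right)}\right) = \left(-9\right)^{\frac{3}{2}} \left(101 + \left(3 + 4 \left(-6\right) - 0 \left(-6\right)\right)\right) = - 27 i \left(101 + \left(3 - 24 + 0\right)\right) = - 27 i \left(101 - 21\right) = - 27 i 80 = - 2160 i$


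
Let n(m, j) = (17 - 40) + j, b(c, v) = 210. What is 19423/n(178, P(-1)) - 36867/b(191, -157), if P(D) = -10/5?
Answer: -333367/350 ≈ -952.48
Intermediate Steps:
P(D) = -2 (P(D) = -10*1/5 = -2)
n(m, j) = -23 + j
19423/n(178, P(-1)) - 36867/b(191, -157) = 19423/(-23 - 2) - 36867/210 = 19423/(-25) - 36867*1/210 = 19423*(-1/25) - 12289/70 = -19423/25 - 12289/70 = -333367/350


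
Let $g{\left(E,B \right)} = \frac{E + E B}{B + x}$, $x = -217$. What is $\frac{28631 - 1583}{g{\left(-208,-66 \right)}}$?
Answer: $- \frac{956823}{1690} \approx -566.17$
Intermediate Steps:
$g{\left(E,B \right)} = \frac{E + B E}{-217 + B}$ ($g{\left(E,B \right)} = \frac{E + E B}{B - 217} = \frac{E + B E}{-217 + B}$)
$\frac{28631 - 1583}{g{\left(-208,-66 \right)}} = \frac{28631 - 1583}{\left(-208\right) \frac{1}{-217 - 66} \left(1 - 66\right)} = \frac{28631 - 1583}{\left(-208\right) \frac{1}{-283} \left(-65\right)} = \frac{27048}{\left(-208\right) \left(- \frac{1}{283}\right) \left(-65\right)} = \frac{27048}{- \frac{13520}{283}} = 27048 \left(- \frac{283}{13520}\right) = - \frac{956823}{1690}$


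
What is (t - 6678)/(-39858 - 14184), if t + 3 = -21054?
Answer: 9245/18014 ≈ 0.51321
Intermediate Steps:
t = -21057 (t = -3 - 21054 = -21057)
(t - 6678)/(-39858 - 14184) = (-21057 - 6678)/(-39858 - 14184) = -27735/(-54042) = -27735*(-1/54042) = 9245/18014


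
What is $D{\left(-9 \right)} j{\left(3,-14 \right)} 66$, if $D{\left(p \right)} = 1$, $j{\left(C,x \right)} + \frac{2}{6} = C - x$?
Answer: $1100$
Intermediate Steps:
$j{\left(C,x \right)} = - \frac{1}{3} + C - x$ ($j{\left(C,x \right)} = - \frac{1}{3} + \left(C - x\right) = - \frac{1}{3} + C - x$)
$D{\left(-9 \right)} j{\left(3,-14 \right)} 66 = 1 \left(- \frac{1}{3} + 3 - -14\right) 66 = 1 \left(- \frac{1}{3} + 3 + 14\right) 66 = 1 \cdot \frac{50}{3} \cdot 66 = \frac{50}{3} \cdot 66 = 1100$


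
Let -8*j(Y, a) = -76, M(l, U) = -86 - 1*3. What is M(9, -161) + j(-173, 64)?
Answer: -159/2 ≈ -79.500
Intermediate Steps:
M(l, U) = -89 (M(l, U) = -86 - 3 = -89)
j(Y, a) = 19/2 (j(Y, a) = -⅛*(-76) = 19/2)
M(9, -161) + j(-173, 64) = -89 + 19/2 = -159/2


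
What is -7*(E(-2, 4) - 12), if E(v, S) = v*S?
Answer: 140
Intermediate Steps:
E(v, S) = S*v
-7*(E(-2, 4) - 12) = -7*(4*(-2) - 12) = -7*(-8 - 12) = -7*(-20) = 140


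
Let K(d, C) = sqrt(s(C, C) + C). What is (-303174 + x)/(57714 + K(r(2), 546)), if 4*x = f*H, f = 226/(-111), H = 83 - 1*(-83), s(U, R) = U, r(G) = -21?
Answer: -323791824967/61621737024 + 33661693*sqrt(273)/184865211072 ≈ -5.2515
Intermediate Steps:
H = 166 (H = 83 + 83 = 166)
f = -226/111 (f = 226*(-1/111) = -226/111 ≈ -2.0360)
K(d, C) = sqrt(2)*sqrt(C) (K(d, C) = sqrt(C + C) = sqrt(2*C) = sqrt(2)*sqrt(C))
x = -9379/111 (x = (-226/111*166)/4 = (1/4)*(-37516/111) = -9379/111 ≈ -84.495)
(-303174 + x)/(57714 + K(r(2), 546)) = (-303174 - 9379/111)/(57714 + sqrt(2)*sqrt(546)) = -33661693/(111*(57714 + 2*sqrt(273)))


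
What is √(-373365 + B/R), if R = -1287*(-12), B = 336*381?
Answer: I*√68712942441/429 ≈ 611.03*I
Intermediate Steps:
B = 128016
R = 15444
√(-373365 + B/R) = √(-373365 + 128016/15444) = √(-373365 + 128016*(1/15444)) = √(-373365 + 3556/429) = √(-160170029/429) = I*√68712942441/429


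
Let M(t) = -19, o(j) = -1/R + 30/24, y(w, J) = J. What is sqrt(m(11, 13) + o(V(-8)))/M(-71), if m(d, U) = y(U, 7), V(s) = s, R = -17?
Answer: -sqrt(9605)/646 ≈ -0.15171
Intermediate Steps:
m(d, U) = 7
o(j) = 89/68 (o(j) = -1/(-17) + 30/24 = -1*(-1/17) + 30*(1/24) = 1/17 + 5/4 = 89/68)
sqrt(m(11, 13) + o(V(-8)))/M(-71) = sqrt(7 + 89/68)/(-19) = sqrt(565/68)*(-1/19) = (sqrt(9605)/34)*(-1/19) = -sqrt(9605)/646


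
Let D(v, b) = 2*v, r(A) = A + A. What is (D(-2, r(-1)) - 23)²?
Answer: 729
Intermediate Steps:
r(A) = 2*A
(D(-2, r(-1)) - 23)² = (2*(-2) - 23)² = (-4 - 23)² = (-27)² = 729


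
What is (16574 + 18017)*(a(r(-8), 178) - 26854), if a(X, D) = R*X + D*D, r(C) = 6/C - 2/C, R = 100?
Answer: 165344980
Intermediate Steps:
r(C) = 4/C
a(X, D) = D² + 100*X (a(X, D) = 100*X + D*D = 100*X + D² = D² + 100*X)
(16574 + 18017)*(a(r(-8), 178) - 26854) = (16574 + 18017)*((178² + 100*(4/(-8))) - 26854) = 34591*((31684 + 100*(4*(-⅛))) - 26854) = 34591*((31684 + 100*(-½)) - 26854) = 34591*((31684 - 50) - 26854) = 34591*(31634 - 26854) = 34591*4780 = 165344980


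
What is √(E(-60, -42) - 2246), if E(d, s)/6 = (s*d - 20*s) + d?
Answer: √17554 ≈ 132.49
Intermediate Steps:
E(d, s) = -120*s + 6*d + 6*d*s (E(d, s) = 6*((s*d - 20*s) + d) = 6*((d*s - 20*s) + d) = 6*((-20*s + d*s) + d) = 6*(d - 20*s + d*s) = -120*s + 6*d + 6*d*s)
√(E(-60, -42) - 2246) = √((-120*(-42) + 6*(-60) + 6*(-60)*(-42)) - 2246) = √((5040 - 360 + 15120) - 2246) = √(19800 - 2246) = √17554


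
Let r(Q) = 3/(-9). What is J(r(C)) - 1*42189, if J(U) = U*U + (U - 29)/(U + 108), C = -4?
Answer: -122643892/2907 ≈ -42189.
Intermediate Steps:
r(Q) = -⅓ (r(Q) = 3*(-⅑) = -⅓)
J(U) = U² + (-29 + U)/(108 + U)
J(r(C)) - 1*42189 = (-29 - ⅓ + (-⅓)³ + 108*(-⅓)²)/(108 - ⅓) - 1*42189 = (-29 - ⅓ - 1/27 + 108*(⅑))/(323/3) - 42189 = 3*(-29 - ⅓ - 1/27 + 12)/323 - 42189 = (3/323)*(-469/27) - 42189 = -469/2907 - 42189 = -122643892/2907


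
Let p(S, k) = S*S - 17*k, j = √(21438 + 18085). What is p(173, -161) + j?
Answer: 32666 + √39523 ≈ 32865.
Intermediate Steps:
j = √39523 ≈ 198.80
p(S, k) = S² - 17*k
p(173, -161) + j = (173² - 17*(-161)) + √39523 = (29929 + 2737) + √39523 = 32666 + √39523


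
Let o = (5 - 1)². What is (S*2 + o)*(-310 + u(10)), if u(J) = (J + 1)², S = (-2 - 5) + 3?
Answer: -1512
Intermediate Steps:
S = -4 (S = -7 + 3 = -4)
o = 16 (o = 4² = 16)
u(J) = (1 + J)²
(S*2 + o)*(-310 + u(10)) = (-4*2 + 16)*(-310 + (1 + 10)²) = (-8 + 16)*(-310 + 11²) = 8*(-310 + 121) = 8*(-189) = -1512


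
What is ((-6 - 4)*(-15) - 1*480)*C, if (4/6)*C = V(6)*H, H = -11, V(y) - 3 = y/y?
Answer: 21780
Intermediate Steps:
V(y) = 4 (V(y) = 3 + y/y = 3 + 1 = 4)
C = -66 (C = 3*(4*(-11))/2 = (3/2)*(-44) = -66)
((-6 - 4)*(-15) - 1*480)*C = ((-6 - 4)*(-15) - 1*480)*(-66) = (-10*(-15) - 480)*(-66) = (150 - 480)*(-66) = -330*(-66) = 21780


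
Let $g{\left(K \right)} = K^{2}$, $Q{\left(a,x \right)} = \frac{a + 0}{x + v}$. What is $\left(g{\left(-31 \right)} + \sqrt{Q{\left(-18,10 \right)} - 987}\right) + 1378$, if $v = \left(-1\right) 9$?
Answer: $2339 + i \sqrt{1005} \approx 2339.0 + 31.702 i$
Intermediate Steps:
$v = -9$
$Q{\left(a,x \right)} = \frac{a}{-9 + x}$ ($Q{\left(a,x \right)} = \frac{a + 0}{x - 9} = \frac{a}{-9 + x}$)
$\left(g{\left(-31 \right)} + \sqrt{Q{\left(-18,10 \right)} - 987}\right) + 1378 = \left(\left(-31\right)^{2} + \sqrt{- \frac{18}{-9 + 10} - 987}\right) + 1378 = \left(961 + \sqrt{- \frac{18}{1} - 987}\right) + 1378 = \left(961 + \sqrt{\left(-18\right) 1 - 987}\right) + 1378 = \left(961 + \sqrt{-18 - 987}\right) + 1378 = \left(961 + \sqrt{-1005}\right) + 1378 = \left(961 + i \sqrt{1005}\right) + 1378 = 2339 + i \sqrt{1005}$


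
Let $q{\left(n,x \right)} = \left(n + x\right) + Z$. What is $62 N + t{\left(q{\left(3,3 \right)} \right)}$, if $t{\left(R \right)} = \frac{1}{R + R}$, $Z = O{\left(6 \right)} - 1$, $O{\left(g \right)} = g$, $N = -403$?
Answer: $- \frac{549691}{22} \approx -24986.0$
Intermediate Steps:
$Z = 5$ ($Z = 6 - 1 = 5$)
$q{\left(n,x \right)} = 5 + n + x$ ($q{\left(n,x \right)} = \left(n + x\right) + 5 = 5 + n + x$)
$t{\left(R \right)} = \frac{1}{2 R}$
$62 N + t{\left(q{\left(3,3 \right)} \right)} = 62 \left(-403\right) + \frac{1}{2 \left(5 + 3 + 3\right)} = -24986 + \frac{1}{2 \cdot 11} = -24986 + \frac{1}{2} \cdot \frac{1}{11} = -24986 + \frac{1}{22} = - \frac{549691}{22}$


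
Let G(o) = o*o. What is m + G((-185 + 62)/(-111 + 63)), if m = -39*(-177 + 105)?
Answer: 720529/256 ≈ 2814.6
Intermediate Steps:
G(o) = o²
m = 2808 (m = -39*(-72) = 2808)
m + G((-185 + 62)/(-111 + 63)) = 2808 + ((-185 + 62)/(-111 + 63))² = 2808 + (-123/(-48))² = 2808 + (-123*(-1/48))² = 2808 + (41/16)² = 2808 + 1681/256 = 720529/256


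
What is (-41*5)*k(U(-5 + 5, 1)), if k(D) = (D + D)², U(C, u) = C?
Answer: 0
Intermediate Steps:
k(D) = 4*D² (k(D) = (2*D)² = 4*D²)
(-41*5)*k(U(-5 + 5, 1)) = (-41*5)*(4*(-5 + 5)²) = -820*0² = -820*0 = -205*0 = 0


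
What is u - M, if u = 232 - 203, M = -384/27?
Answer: 389/9 ≈ 43.222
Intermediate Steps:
M = -128/9 (M = -384*1/27 = -128/9 ≈ -14.222)
u = 29
u - M = 29 - 1*(-128/9) = 29 + 128/9 = 389/9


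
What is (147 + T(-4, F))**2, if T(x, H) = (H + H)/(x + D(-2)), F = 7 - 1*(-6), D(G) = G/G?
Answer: 172225/9 ≈ 19136.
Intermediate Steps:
D(G) = 1
F = 13 (F = 7 + 6 = 13)
T(x, H) = 2*H/(1 + x) (T(x, H) = (H + H)/(x + 1) = (2*H)/(1 + x) = 2*H/(1 + x))
(147 + T(-4, F))**2 = (147 + 2*13/(1 - 4))**2 = (147 + 2*13/(-3))**2 = (147 + 2*13*(-1/3))**2 = (147 - 26/3)**2 = (415/3)**2 = 172225/9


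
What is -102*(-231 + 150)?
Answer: 8262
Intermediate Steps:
-102*(-231 + 150) = -102*(-81) = 8262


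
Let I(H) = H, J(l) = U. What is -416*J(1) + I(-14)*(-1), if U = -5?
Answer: 2094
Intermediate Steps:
J(l) = -5
-416*J(1) + I(-14)*(-1) = -416*(-5) - 14*(-1) = 2080 + 14 = 2094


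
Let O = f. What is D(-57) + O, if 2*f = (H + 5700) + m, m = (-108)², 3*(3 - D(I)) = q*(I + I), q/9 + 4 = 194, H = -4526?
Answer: 71402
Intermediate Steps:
q = 1710 (q = -36 + 9*194 = -36 + 1746 = 1710)
D(I) = 3 - 1140*I (D(I) = 3 - 570*(I + I) = 3 - 570*2*I = 3 - 1140*I)
m = 11664
f = 6419 (f = ((-4526 + 5700) + 11664)/2 = (1174 + 11664)/2 = (½)*12838 = 6419)
O = 6419
D(-57) + O = (3 - 1140*(-57)) + 6419 = (3 + 64980) + 6419 = 64983 + 6419 = 71402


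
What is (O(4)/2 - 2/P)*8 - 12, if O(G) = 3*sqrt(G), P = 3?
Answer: 20/3 ≈ 6.6667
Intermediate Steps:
(O(4)/2 - 2/P)*8 - 12 = ((3*sqrt(4))/2 - 2/3)*8 - 12 = ((3*2)*(1/2) - 2*1/3)*8 - 12 = (6*(1/2) - 2/3)*8 - 12 = (3 - 2/3)*8 - 12 = (7/3)*8 - 12 = 56/3 - 12 = 20/3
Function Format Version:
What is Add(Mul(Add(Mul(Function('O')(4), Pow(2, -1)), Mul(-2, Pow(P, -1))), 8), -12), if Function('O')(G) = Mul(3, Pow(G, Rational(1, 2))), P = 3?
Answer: Rational(20, 3) ≈ 6.6667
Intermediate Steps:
Add(Mul(Add(Mul(Function('O')(4), Pow(2, -1)), Mul(-2, Pow(P, -1))), 8), -12) = Add(Mul(Add(Mul(Mul(3, Pow(4, Rational(1, 2))), Pow(2, -1)), Mul(-2, Pow(3, -1))), 8), -12) = Add(Mul(Add(Mul(Mul(3, 2), Rational(1, 2)), Mul(-2, Rational(1, 3))), 8), -12) = Add(Mul(Add(Mul(6, Rational(1, 2)), Rational(-2, 3)), 8), -12) = Add(Mul(Add(3, Rational(-2, 3)), 8), -12) = Add(Mul(Rational(7, 3), 8), -12) = Add(Rational(56, 3), -12) = Rational(20, 3)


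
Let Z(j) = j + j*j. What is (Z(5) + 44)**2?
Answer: 5476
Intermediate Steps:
Z(j) = j + j**2
(Z(5) + 44)**2 = (5*(1 + 5) + 44)**2 = (5*6 + 44)**2 = (30 + 44)**2 = 74**2 = 5476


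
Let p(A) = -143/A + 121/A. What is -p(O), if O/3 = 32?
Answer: 11/48 ≈ 0.22917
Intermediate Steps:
O = 96 (O = 3*32 = 96)
p(A) = -22/A
-p(O) = -(-22)/96 = -1*(-11/48) = 11/48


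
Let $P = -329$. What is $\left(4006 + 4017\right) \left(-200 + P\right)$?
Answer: $-4244167$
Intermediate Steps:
$\left(4006 + 4017\right) \left(-200 + P\right) = \left(4006 + 4017\right) \left(-200 - 329\right) = 8023 \left(-529\right) = -4244167$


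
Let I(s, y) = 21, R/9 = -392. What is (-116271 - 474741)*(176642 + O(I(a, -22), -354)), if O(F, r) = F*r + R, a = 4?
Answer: -97918868160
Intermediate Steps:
R = -3528 (R = 9*(-392) = -3528)
O(F, r) = -3528 + F*r (O(F, r) = F*r - 3528 = -3528 + F*r)
(-116271 - 474741)*(176642 + O(I(a, -22), -354)) = (-116271 - 474741)*(176642 + (-3528 + 21*(-354))) = -591012*(176642 + (-3528 - 7434)) = -591012*(176642 - 10962) = -591012*165680 = -97918868160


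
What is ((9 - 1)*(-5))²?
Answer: 1600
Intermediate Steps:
((9 - 1)*(-5))² = (8*(-5))² = (-40)² = 1600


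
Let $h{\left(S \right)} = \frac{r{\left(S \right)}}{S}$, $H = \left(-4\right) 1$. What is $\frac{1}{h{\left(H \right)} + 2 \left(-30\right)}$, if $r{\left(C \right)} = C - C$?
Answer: $- \frac{1}{60} \approx -0.016667$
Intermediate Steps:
$r{\left(C \right)} = 0$
$H = -4$
$h{\left(S \right)} = 0$ ($h{\left(S \right)} = \frac{0}{S} = 0$)
$\frac{1}{h{\left(H \right)} + 2 \left(-30\right)} = \frac{1}{0 + 2 \left(-30\right)} = \frac{1}{0 - 60} = \frac{1}{-60} = - \frac{1}{60}$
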